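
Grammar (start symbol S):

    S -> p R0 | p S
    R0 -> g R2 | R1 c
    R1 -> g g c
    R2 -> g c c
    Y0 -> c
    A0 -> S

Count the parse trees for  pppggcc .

2

Parse trees for pppggcc:
  [S p [S p [S p [R0 g [R2 g c c]]]]]
  [S p [S p [S p [R0 [R1 g g c] c]]]]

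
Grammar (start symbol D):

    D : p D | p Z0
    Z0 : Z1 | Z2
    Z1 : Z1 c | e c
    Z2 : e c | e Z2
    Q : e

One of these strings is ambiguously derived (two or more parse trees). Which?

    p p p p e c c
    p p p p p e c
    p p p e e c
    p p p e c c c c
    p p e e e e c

p p p p e c c: 1 tree
p p p p p e c: 2 trees
p p p e e c: 1 tree
p p p e c c c c: 1 tree
p p e e e e c: 1 tree

p p p p p e c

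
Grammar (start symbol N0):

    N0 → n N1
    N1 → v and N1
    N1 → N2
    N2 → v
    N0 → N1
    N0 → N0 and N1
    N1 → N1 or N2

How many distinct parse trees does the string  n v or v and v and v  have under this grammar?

2

Parse trees for n v or v and v and v:
  [N0 [N0 n [N1 [N1 [N2 v]] or [N2 v]]] and [N1 v and [N1 [N2 v]]]]
  [N0 [N0 [N0 n [N1 [N1 [N2 v]] or [N2 v]]] and [N1 [N2 v]]] and [N1 [N2 v]]]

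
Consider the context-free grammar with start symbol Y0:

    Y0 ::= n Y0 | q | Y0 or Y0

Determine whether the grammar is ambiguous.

Ambiguous

Witness: n q or q

Derivation 1: Y0 ⇒ n Y0 ⇒ n Y0 or Y0 ⇒ n q or Y0 ⇒ n q or q
Derivation 2: Y0 ⇒ Y0 or Y0 ⇒ n Y0 or Y0 ⇒ n q or Y0 ⇒ n q or q

Two distinct leftmost derivations for the same string.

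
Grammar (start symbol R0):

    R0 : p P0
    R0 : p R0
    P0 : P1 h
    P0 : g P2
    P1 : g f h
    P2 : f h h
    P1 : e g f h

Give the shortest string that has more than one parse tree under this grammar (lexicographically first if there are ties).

p g f h h

length 5: p g f h h has 2 parse trees

Two derivations of p g f h h:
  R0 ⇒ p P0 ⇒ p P1 h ⇒ p g f h h
  R0 ⇒ p P0 ⇒ p g P2 ⇒ p g f h h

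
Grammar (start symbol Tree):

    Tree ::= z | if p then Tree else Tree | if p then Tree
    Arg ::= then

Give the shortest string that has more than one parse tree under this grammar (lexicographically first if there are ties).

length 1: no string has ≥2 trees
length 4: no string has ≥2 trees
length 6: no string has ≥2 trees
length 7: no string has ≥2 trees
length 9: if p then if p then z else z has 2 parse trees

Two derivations of if p then if p then z else z:
  Tree ⇒ if p then Tree else Tree ⇒ if p then if p then Tree else Tree ⇒ if p then if p then z else Tree ⇒ if p then if p then z else z
  Tree ⇒ if p then Tree ⇒ if p then if p then Tree else Tree ⇒ if p then if p then z else Tree ⇒ if p then if p then z else z

if p then if p then z else z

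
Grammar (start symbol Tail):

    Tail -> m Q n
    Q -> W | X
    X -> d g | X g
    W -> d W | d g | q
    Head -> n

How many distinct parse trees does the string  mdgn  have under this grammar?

Parse trees for mdgn:
  [Tail m [Q [W d g]] n]
  [Tail m [Q [X d g]] n]

2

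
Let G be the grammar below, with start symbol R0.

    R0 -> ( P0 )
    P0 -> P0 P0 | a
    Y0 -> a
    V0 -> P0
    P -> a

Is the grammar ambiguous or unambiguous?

Ambiguous

Witness: ( a a a )

Derivation 1: R0 ⇒ ( P0 ) ⇒ ( P0 P0 ) ⇒ ( P0 P0 P0 ) ⇒ ( a P0 P0 ) ⇒ ( a a P0 ) ⇒ ( a a a )
Derivation 2: R0 ⇒ ( P0 ) ⇒ ( P0 P0 ) ⇒ ( a P0 ) ⇒ ( a P0 P0 ) ⇒ ( a a P0 ) ⇒ ( a a a )

Two distinct leftmost derivations for the same string.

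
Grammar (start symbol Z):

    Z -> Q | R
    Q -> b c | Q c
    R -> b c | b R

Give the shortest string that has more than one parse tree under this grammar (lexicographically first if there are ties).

b c

length 2: b c has 2 parse trees

Two derivations of b c:
  Z ⇒ Q ⇒ b c
  Z ⇒ R ⇒ b c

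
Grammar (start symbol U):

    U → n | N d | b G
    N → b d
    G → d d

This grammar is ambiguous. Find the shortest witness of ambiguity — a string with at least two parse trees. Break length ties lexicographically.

length 1: no string has ≥2 trees
length 3: b d d has 2 parse trees

Two derivations of b d d:
  U ⇒ N d ⇒ b d d
  U ⇒ b G ⇒ b d d

b d d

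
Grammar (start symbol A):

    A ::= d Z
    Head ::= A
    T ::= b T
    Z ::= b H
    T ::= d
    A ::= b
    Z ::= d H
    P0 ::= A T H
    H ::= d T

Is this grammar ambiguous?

Unambiguous

Only A, Z, H, T are reachable from A; ignoring the rest: The reachable rules are right-linear with at most one rule per (nonterminal, next-terminal) pair. Each input token forces the next rule, so parsing is deterministic.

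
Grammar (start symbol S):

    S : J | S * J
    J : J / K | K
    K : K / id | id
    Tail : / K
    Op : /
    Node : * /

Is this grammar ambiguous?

Witness: id / id

Derivation 1: S ⇒ J ⇒ J / K ⇒ K / K ⇒ id / K ⇒ id / id
Derivation 2: S ⇒ J ⇒ K ⇒ K / id ⇒ id / id

Two distinct leftmost derivations for the same string.

Ambiguous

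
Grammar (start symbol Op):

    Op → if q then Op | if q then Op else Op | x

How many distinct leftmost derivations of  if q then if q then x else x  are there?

2

Parse trees for if q then if q then x else x:
  [Op if q then [Op if q then [Op x] else [Op x]]]
  [Op if q then [Op if q then [Op x]] else [Op x]]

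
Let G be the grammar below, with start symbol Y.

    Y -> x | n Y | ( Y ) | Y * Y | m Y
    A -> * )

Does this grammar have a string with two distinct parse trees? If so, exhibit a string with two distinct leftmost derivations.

Ambiguous

Witness: m x * x

Derivation 1: Y ⇒ Y * Y ⇒ m Y * Y ⇒ m x * Y ⇒ m x * x
Derivation 2: Y ⇒ m Y ⇒ m Y * Y ⇒ m x * Y ⇒ m x * x

Two distinct leftmost derivations for the same string.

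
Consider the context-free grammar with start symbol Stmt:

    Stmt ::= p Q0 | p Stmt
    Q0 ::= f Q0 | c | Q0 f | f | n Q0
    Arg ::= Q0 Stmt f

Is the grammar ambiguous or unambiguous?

Witness: p f f

Derivation 1: Stmt ⇒ p Q0 ⇒ p f Q0 ⇒ p f f
Derivation 2: Stmt ⇒ p Q0 ⇒ p Q0 f ⇒ p f f

Two distinct leftmost derivations for the same string.

Ambiguous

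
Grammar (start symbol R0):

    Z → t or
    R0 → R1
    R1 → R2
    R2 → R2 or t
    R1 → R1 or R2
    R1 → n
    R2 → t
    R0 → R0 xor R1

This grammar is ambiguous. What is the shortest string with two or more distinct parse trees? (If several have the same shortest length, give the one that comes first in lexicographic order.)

length 1: no string has ≥2 trees
length 3: t or t has 2 parse trees

Two derivations of t or t:
  R0 ⇒ R1 ⇒ R2 ⇒ R2 or t ⇒ t or t
  R0 ⇒ R1 ⇒ R1 or R2 ⇒ R2 or R2 ⇒ t or R2 ⇒ t or t

t or t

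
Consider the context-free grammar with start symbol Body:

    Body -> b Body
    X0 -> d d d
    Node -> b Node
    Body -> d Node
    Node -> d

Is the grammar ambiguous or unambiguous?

Unambiguous

(X0 is unreachable from Body, so its rules don't affect L(Body).) Each reachable nonterminal has at most one production per leading terminal, and all productions are right-linear; the derivation is determined token-by-token.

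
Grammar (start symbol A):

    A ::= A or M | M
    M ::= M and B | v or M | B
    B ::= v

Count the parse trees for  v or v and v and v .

Parse trees for v or v and v and v:
  [A [A [M [B v]]] or [M [M [M [B v]] and [B v]] and [B v]]]
  [A [M [M [M v or [M [B v]]] and [B v]] and [B v]]]
  [A [M [M v or [M [M [B v]] and [B v]]] and [B v]]]
  [A [M v or [M [M [M [B v]] and [B v]] and [B v]]]]

4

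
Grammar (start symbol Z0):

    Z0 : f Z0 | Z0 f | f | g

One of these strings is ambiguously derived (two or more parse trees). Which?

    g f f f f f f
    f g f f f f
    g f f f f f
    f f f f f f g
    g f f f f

g f f f f f f: 1 tree
f g f f f f: 5 trees
g f f f f f: 1 tree
f f f f f f g: 1 tree
g f f f f: 1 tree

f g f f f f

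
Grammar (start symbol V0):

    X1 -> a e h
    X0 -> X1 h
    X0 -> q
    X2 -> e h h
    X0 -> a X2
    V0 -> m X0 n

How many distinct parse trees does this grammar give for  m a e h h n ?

Parse trees for m a e h h n:
  [V0 m [X0 [X1 a e h] h] n]
  [V0 m [X0 a [X2 e h h]] n]

2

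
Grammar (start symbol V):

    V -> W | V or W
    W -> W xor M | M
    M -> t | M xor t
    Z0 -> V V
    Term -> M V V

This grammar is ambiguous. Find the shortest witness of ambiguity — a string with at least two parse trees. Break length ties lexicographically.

t xor t

length 1: no string has ≥2 trees
length 3: t xor t has 2 parse trees

Two derivations of t xor t:
  V ⇒ W ⇒ W xor M ⇒ M xor M ⇒ t xor M ⇒ t xor t
  V ⇒ W ⇒ M ⇒ M xor t ⇒ t xor t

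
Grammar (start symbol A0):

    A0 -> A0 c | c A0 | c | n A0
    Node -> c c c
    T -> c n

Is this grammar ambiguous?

Ambiguous

Witness: c c

Derivation 1: A0 ⇒ A0 c ⇒ c c
Derivation 2: A0 ⇒ c A0 ⇒ c c

Two distinct leftmost derivations for the same string.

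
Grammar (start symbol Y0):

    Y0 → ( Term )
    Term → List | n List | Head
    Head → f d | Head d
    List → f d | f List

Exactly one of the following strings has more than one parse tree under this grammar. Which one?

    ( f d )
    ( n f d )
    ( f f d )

( f d )

( f d ): 2 trees
( n f d ): 1 tree
( f f d ): 1 tree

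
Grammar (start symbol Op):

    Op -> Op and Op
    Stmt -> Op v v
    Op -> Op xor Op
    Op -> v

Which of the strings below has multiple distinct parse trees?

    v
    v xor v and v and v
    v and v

v: 1 tree
v xor v and v and v: 5 trees
v and v: 1 tree

v xor v and v and v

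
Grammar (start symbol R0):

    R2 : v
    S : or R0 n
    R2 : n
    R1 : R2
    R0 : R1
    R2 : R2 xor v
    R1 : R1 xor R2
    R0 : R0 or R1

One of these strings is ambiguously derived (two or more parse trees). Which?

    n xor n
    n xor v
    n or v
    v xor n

n xor n: 1 tree
n xor v: 2 trees
n or v: 1 tree
v xor n: 1 tree

n xor v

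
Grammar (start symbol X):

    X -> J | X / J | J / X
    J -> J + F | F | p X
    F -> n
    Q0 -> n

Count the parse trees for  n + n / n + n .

Parse trees for n + n / n + n:
  [X [X [J [J [F n]] + [F n]]] / [J [J [F n]] + [F n]]]
  [X [J [J [F n]] + [F n]] / [X [J [J [F n]] + [F n]]]]

2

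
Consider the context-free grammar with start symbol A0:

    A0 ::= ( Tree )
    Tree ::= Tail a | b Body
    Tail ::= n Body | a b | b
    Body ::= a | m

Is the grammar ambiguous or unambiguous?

Witness: ( b a )

Derivation 1: A0 ⇒ ( Tree ) ⇒ ( Tail a ) ⇒ ( b a )
Derivation 2: A0 ⇒ ( Tree ) ⇒ ( b Body ) ⇒ ( b a )

Two distinct leftmost derivations for the same string.

Ambiguous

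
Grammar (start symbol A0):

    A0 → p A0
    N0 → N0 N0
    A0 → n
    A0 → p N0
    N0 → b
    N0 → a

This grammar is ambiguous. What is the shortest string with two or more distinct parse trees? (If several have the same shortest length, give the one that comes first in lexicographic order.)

p a a a

length 1: no string has ≥2 trees
length 2: no string has ≥2 trees
length 3: no string has ≥2 trees
length 4: p a a a has 2 parse trees

Two derivations of p a a a:
  A0 ⇒ p N0 ⇒ p N0 N0 ⇒ p N0 N0 N0 ⇒ p a N0 N0 ⇒ p a a N0 ⇒ p a a a
  A0 ⇒ p N0 ⇒ p N0 N0 ⇒ p a N0 ⇒ p a N0 N0 ⇒ p a a N0 ⇒ p a a a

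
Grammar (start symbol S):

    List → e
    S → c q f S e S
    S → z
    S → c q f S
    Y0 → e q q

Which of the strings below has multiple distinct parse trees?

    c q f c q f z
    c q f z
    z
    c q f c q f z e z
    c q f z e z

c q f c q f z e z

c q f c q f z: 1 tree
c q f z: 1 tree
z: 1 tree
c q f c q f z e z: 2 trees
c q f z e z: 1 tree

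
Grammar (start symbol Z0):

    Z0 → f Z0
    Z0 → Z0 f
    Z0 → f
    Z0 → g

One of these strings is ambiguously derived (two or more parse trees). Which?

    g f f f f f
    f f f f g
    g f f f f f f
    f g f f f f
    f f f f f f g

f g f f f f

g f f f f f: 1 tree
f f f f g: 1 tree
g f f f f f f: 1 tree
f g f f f f: 5 trees
f f f f f f g: 1 tree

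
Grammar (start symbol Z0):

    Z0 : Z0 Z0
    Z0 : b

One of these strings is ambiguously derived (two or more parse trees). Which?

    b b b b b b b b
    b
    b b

b b b b b b b b: 429 trees
b: 1 tree
b b: 1 tree

b b b b b b b b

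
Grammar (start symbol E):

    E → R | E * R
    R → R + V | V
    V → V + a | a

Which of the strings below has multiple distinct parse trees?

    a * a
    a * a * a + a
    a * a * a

a * a: 1 tree
a * a * a + a: 2 trees
a * a * a: 1 tree

a * a * a + a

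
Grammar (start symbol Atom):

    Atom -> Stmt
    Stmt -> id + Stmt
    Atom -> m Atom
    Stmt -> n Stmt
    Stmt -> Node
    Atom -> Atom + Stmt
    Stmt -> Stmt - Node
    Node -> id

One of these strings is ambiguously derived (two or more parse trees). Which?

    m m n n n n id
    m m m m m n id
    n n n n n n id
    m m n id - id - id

m m n n n n id: 1 tree
m m m m m n id: 1 tree
n n n n n n id: 1 tree
m m n id - id - id: 3 trees

m m n id - id - id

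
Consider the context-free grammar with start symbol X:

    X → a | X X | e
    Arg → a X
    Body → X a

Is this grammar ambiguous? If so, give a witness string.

Ambiguous

Witness: a a a

Derivation 1: X ⇒ X X ⇒ a X ⇒ a X X ⇒ a a X ⇒ a a a
Derivation 2: X ⇒ X X ⇒ X X X ⇒ a X X ⇒ a a X ⇒ a a a

Two distinct leftmost derivations for the same string.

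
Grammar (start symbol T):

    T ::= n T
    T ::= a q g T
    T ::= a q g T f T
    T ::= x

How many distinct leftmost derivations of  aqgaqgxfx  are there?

2

Parse trees for aqgaqgxfx:
  [T a q g [T a q g [T x] f [T x]]]
  [T a q g [T a q g [T x]] f [T x]]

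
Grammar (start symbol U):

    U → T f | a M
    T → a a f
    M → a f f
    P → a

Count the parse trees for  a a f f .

Parse trees for a a f f:
  [U [T a a f] f]
  [U a [M a f f]]

2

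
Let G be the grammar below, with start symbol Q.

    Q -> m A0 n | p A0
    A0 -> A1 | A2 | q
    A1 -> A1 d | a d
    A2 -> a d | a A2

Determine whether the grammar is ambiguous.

Witness: p a d

Derivation 1: Q ⇒ p A0 ⇒ p A1 ⇒ p a d
Derivation 2: Q ⇒ p A0 ⇒ p A2 ⇒ p a d

Two distinct leftmost derivations for the same string.

Ambiguous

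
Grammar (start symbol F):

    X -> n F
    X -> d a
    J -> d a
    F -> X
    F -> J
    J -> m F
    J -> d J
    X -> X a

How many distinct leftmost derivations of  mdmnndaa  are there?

5

Parse trees for mdmnndaa:
  [F [J m [F [J d [J m [F [X n [F [X n [F [X [X d a] a]]]]]]]]]]]
  [F [J m [F [J d [J m [F [X n [F [X [X n [F [X d a]]] a]]]]]]]]]
  [F [J m [F [J d [J m [F [X n [F [X [X n [F [J d a]]] a]]]]]]]]]
  [F [J m [F [J d [J m [F [X [X n [F [X n [F [X d a]]]]] a]]]]]]]
  [F [J m [F [J d [J m [F [X [X n [F [X n [F [J d a]]]]] a]]]]]]]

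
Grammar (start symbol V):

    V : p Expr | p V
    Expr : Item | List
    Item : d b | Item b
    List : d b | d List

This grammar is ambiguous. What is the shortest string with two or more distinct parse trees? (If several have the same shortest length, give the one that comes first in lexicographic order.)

p d b

length 3: p d b has 2 parse trees

Two derivations of p d b:
  V ⇒ p Expr ⇒ p Item ⇒ p d b
  V ⇒ p Expr ⇒ p List ⇒ p d b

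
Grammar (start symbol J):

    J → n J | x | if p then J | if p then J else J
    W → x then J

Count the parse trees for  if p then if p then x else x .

2

Parse trees for if p then if p then x else x:
  [J if p then [J if p then [J x] else [J x]]]
  [J if p then [J if p then [J x]] else [J x]]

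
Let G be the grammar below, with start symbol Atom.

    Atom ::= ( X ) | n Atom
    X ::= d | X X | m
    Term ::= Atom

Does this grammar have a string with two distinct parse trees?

Ambiguous

Witness: ( d d d )

Derivation 1: Atom ⇒ ( X ) ⇒ ( X X ) ⇒ ( d X ) ⇒ ( d X X ) ⇒ ( d d X ) ⇒ ( d d d )
Derivation 2: Atom ⇒ ( X ) ⇒ ( X X ) ⇒ ( X X X ) ⇒ ( d X X ) ⇒ ( d d X ) ⇒ ( d d d )

Two distinct leftmost derivations for the same string.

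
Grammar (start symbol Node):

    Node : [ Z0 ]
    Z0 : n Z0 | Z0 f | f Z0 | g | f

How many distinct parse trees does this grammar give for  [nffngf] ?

5

Parse trees for [nffngf]:
  [Node [ [Z0 n [Z0 [Z0 f [Z0 f [Z0 n [Z0 g]]]] f]] ]]
  [Node [ [Z0 n [Z0 f [Z0 [Z0 f [Z0 n [Z0 g]]] f]]] ]]
  [Node [ [Z0 n [Z0 f [Z0 f [Z0 n [Z0 [Z0 g] f]]]]] ]]
  [Node [ [Z0 n [Z0 f [Z0 f [Z0 [Z0 n [Z0 g]] f]]]] ]]
  [Node [ [Z0 [Z0 n [Z0 f [Z0 f [Z0 n [Z0 g]]]]] f] ]]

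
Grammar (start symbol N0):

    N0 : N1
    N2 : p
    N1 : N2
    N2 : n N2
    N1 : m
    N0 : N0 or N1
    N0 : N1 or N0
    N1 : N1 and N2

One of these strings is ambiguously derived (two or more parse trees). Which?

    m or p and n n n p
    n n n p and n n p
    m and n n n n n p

m or p and n n n p

m or p and n n n p: 2 trees
n n n p and n n p: 1 tree
m and n n n n n p: 1 tree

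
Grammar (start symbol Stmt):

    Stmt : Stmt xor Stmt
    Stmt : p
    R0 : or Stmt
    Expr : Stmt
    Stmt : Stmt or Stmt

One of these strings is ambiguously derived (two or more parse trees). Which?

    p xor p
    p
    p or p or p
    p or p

p xor p: 1 tree
p: 1 tree
p or p or p: 2 trees
p or p: 1 tree

p or p or p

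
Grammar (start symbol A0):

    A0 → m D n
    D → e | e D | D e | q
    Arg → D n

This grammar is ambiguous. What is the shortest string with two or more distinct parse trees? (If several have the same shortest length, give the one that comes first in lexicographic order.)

length 3: no string has ≥2 trees
length 4: m e e n has 2 parse trees

Two derivations of m e e n:
  A0 ⇒ m D n ⇒ m e D n ⇒ m e e n
  A0 ⇒ m D n ⇒ m D e n ⇒ m e e n

m e e n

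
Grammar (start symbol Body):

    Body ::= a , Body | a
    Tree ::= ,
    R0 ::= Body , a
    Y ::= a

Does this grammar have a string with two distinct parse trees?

(Tree, R0, Y are unreachable from Body, so their rules don't affect L(Body).) Right-recursive list with a separator: after each atom, whether the separator follows determines the rule. One parse per string.

Unambiguous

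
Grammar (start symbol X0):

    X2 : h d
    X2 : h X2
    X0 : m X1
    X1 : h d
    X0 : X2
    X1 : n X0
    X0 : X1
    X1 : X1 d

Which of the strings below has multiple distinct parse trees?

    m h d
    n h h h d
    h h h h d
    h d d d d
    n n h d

n n h d

m h d: 1 tree
n h h h d: 1 tree
h h h h d: 1 tree
h d d d d: 1 tree
n n h d: 2 trees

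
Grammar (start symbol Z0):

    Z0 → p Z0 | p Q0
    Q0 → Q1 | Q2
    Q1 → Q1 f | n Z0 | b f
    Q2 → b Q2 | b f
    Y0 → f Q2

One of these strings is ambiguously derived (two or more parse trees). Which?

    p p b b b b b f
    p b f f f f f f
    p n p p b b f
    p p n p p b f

p p n p p b f

p p b b b b b f: 1 tree
p b f f f f f f: 1 tree
p n p p b b f: 1 tree
p p n p p b f: 2 trees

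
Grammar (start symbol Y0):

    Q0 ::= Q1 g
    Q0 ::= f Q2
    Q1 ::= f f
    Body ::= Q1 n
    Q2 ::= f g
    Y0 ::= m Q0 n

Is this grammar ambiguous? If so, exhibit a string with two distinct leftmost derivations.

Witness: m f f g n

Derivation 1: Y0 ⇒ m Q0 n ⇒ m Q1 g n ⇒ m f f g n
Derivation 2: Y0 ⇒ m Q0 n ⇒ m f Q2 n ⇒ m f f g n

Two distinct leftmost derivations for the same string.

Ambiguous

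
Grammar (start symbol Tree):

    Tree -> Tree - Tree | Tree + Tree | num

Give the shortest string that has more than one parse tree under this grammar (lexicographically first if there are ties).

length 1: no string has ≥2 trees
length 3: no string has ≥2 trees
length 5: num + num + num has 2 parse trees

Two derivations of num + num + num:
  Tree ⇒ Tree + Tree ⇒ Tree + Tree + Tree ⇒ num + Tree + Tree ⇒ num + num + Tree ⇒ num + num + num
  Tree ⇒ Tree + Tree ⇒ num + Tree ⇒ num + Tree + Tree ⇒ num + num + Tree ⇒ num + num + num

num + num + num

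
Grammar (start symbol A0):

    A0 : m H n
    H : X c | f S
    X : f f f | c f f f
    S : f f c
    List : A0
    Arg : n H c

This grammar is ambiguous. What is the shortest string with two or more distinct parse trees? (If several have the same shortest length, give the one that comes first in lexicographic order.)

length 6: m f f f c n has 2 parse trees

Two derivations of m f f f c n:
  A0 ⇒ m H n ⇒ m X c n ⇒ m f f f c n
  A0 ⇒ m H n ⇒ m f S n ⇒ m f f f c n

m f f f c n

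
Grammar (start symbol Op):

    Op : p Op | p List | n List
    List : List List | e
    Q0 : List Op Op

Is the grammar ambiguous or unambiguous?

Ambiguous

Witness: n e e e

Derivation 1: Op ⇒ n List ⇒ n List List ⇒ n List List List ⇒ n e List List ⇒ n e e List ⇒ n e e e
Derivation 2: Op ⇒ n List ⇒ n List List ⇒ n e List ⇒ n e List List ⇒ n e e List ⇒ n e e e

Two distinct leftmost derivations for the same string.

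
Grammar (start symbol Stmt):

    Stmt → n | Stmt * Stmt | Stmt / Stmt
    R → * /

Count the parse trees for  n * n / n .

Parse trees for n * n / n:
  [Stmt [Stmt n] * [Stmt [Stmt n] / [Stmt n]]]
  [Stmt [Stmt [Stmt n] * [Stmt n]] / [Stmt n]]

2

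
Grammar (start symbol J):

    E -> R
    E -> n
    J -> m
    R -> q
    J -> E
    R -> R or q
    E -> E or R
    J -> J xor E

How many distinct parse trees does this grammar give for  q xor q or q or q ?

4

Parse trees for q xor q or q or q:
  [J [J [E [R q]]] xor [E [R [R [R q] or q] or q]]]
  [J [J [E [R q]]] xor [E [E [R q]] or [R [R q] or q]]]
  [J [J [E [R q]]] xor [E [E [R [R q] or q]] or [R q]]]
  [J [J [E [R q]]] xor [E [E [E [R q]] or [R q]] or [R q]]]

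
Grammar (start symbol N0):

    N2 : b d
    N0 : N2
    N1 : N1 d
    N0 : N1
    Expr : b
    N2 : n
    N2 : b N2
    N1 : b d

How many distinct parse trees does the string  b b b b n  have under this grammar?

Parse trees for b b b b n:
  [N0 [N2 b [N2 b [N2 b [N2 b [N2 n]]]]]]

1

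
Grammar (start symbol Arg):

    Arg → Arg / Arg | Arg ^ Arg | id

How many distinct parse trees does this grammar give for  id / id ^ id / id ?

Parse trees for id / id ^ id / id:
  [Arg [Arg id] / [Arg [Arg [Arg id] ^ [Arg id]] / [Arg id]]]
  [Arg [Arg id] / [Arg [Arg id] ^ [Arg [Arg id] / [Arg id]]]]
  [Arg [Arg [Arg id] / [Arg [Arg id] ^ [Arg id]]] / [Arg id]]
  [Arg [Arg [Arg [Arg id] / [Arg id]] ^ [Arg id]] / [Arg id]]
  [Arg [Arg [Arg id] / [Arg id]] ^ [Arg [Arg id] / [Arg id]]]

5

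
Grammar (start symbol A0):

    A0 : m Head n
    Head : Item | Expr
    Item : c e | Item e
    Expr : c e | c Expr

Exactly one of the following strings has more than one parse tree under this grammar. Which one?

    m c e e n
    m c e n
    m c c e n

m c e n

m c e e n: 1 tree
m c e n: 2 trees
m c c e n: 1 tree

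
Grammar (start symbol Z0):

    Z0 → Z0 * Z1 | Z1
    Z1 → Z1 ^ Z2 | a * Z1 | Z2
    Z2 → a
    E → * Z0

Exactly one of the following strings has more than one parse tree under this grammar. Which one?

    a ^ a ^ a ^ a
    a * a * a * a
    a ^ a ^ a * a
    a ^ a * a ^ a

a ^ a ^ a ^ a: 1 tree
a * a * a * a: 8 trees
a ^ a ^ a * a: 1 tree
a ^ a * a ^ a: 1 tree

a * a * a * a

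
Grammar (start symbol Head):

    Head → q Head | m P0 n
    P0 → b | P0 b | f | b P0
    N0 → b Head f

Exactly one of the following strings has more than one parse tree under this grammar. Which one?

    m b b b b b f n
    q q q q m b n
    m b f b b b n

m b b b b b f n: 1 tree
q q q q m b n: 1 tree
m b f b b b n: 4 trees

m b f b b b n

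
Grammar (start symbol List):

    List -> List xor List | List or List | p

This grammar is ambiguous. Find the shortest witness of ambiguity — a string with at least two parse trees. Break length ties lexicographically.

p or p or p

length 1: no string has ≥2 trees
length 3: no string has ≥2 trees
length 5: p or p or p has 2 parse trees

Two derivations of p or p or p:
  List ⇒ List or List ⇒ List or List or List ⇒ p or List or List ⇒ p or p or List ⇒ p or p or p
  List ⇒ List or List ⇒ p or List ⇒ p or List or List ⇒ p or p or List ⇒ p or p or p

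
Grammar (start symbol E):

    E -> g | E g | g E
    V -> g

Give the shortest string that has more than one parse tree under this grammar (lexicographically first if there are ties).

g g

length 1: no string has ≥2 trees
length 2: g g has 2 parse trees

Two derivations of g g:
  E ⇒ E g ⇒ g g
  E ⇒ g E ⇒ g g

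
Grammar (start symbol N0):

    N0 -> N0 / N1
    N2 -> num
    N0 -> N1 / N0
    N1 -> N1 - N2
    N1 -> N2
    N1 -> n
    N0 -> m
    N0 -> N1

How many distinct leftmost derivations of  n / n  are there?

2

Parse trees for n / n:
  [N0 [N0 [N1 n]] / [N1 n]]
  [N0 [N1 n] / [N0 [N1 n]]]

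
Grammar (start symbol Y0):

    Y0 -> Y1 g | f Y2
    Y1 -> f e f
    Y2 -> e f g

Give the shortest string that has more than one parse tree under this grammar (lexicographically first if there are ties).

f e f g

length 4: f e f g has 2 parse trees

Two derivations of f e f g:
  Y0 ⇒ Y1 g ⇒ f e f g
  Y0 ⇒ f Y2 ⇒ f e f g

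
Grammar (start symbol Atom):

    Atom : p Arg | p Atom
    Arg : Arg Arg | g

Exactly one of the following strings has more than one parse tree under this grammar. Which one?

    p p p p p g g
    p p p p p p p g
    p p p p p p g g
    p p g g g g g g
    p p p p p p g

p p p p p g g: 1 tree
p p p p p p p g: 1 tree
p p p p p p g g: 1 tree
p p g g g g g g: 42 trees
p p p p p p g: 1 tree

p p g g g g g g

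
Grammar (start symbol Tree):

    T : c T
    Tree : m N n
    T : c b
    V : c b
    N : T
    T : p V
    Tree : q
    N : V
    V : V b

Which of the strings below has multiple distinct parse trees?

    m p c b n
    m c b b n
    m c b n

m c b n

m p c b n: 1 tree
m c b b n: 1 tree
m c b n: 2 trees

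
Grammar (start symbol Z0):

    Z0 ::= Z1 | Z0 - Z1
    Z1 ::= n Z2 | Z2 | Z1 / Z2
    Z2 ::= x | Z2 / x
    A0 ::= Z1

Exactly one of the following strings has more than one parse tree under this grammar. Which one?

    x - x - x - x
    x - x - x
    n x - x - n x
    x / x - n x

x - x - x - x: 1 tree
x - x - x: 1 tree
n x - x - n x: 1 tree
x / x - n x: 2 trees

x / x - n x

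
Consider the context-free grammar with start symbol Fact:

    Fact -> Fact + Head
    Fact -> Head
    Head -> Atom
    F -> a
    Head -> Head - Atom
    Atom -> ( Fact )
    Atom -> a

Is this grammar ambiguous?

Unambiguous

Only Fact, Head, Atom are reachable from Fact; ignoring the rest: The grammar is stratified — Fact handles '+' (left-recursive), Head handles '-', Atom atoms. Each operator has a fixed associativity and precedence level, so every string has one parse.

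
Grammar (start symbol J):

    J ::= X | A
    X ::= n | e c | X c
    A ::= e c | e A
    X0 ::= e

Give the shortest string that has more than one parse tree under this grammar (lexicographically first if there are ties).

length 1: no string has ≥2 trees
length 2: e c has 2 parse trees

Two derivations of e c:
  J ⇒ X ⇒ e c
  J ⇒ A ⇒ e c

e c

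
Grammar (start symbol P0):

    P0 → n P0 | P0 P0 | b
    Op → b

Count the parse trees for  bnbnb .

Parse trees for bnbnb:
  [P0 [P0 b] [P0 n [P0 [P0 b] [P0 n [P0 b]]]]]
  [P0 [P0 b] [P0 [P0 n [P0 b]] [P0 n [P0 b]]]]
  [P0 [P0 [P0 b] [P0 n [P0 b]]] [P0 n [P0 b]]]

3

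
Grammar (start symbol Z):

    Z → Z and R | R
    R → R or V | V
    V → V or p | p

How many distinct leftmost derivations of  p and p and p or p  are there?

Parse trees for p and p and p or p:
  [Z [Z [Z [R [V p]]] and [R [V p]]] and [R [R [V p]] or [V p]]]
  [Z [Z [Z [R [V p]]] and [R [V p]]] and [R [V [V p] or p]]]

2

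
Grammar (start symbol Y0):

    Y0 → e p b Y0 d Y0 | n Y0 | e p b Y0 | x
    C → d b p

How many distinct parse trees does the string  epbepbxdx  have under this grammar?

Parse trees for epbepbxdx:
  [Y0 e p b [Y0 e p b [Y0 x]] d [Y0 x]]
  [Y0 e p b [Y0 e p b [Y0 x] d [Y0 x]]]

2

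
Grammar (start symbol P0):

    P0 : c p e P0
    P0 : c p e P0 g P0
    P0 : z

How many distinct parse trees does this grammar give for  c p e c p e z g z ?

Parse trees for c p e c p e z g z:
  [P0 c p e [P0 c p e [P0 z] g [P0 z]]]
  [P0 c p e [P0 c p e [P0 z]] g [P0 z]]

2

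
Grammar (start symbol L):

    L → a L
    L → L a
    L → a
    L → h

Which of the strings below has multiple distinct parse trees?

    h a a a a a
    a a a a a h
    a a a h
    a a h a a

h a a a a a: 1 tree
a a a a a h: 1 tree
a a a h: 1 tree
a a h a a: 6 trees

a a h a a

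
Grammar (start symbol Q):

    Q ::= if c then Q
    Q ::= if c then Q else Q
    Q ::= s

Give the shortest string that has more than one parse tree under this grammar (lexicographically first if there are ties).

length 1: no string has ≥2 trees
length 4: no string has ≥2 trees
length 6: no string has ≥2 trees
length 7: no string has ≥2 trees
length 9: if c then if c then s else s has 2 parse trees

Two derivations of if c then if c then s else s:
  Q ⇒ if c then Q ⇒ if c then if c then Q else Q ⇒ if c then if c then s else Q ⇒ if c then if c then s else s
  Q ⇒ if c then Q else Q ⇒ if c then if c then Q else Q ⇒ if c then if c then s else Q ⇒ if c then if c then s else s

if c then if c then s else s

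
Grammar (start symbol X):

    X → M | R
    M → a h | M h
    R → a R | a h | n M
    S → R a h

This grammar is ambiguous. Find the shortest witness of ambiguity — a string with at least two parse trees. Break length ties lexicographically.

length 2: a h has 2 parse trees

Two derivations of a h:
  X ⇒ M ⇒ a h
  X ⇒ R ⇒ a h

a h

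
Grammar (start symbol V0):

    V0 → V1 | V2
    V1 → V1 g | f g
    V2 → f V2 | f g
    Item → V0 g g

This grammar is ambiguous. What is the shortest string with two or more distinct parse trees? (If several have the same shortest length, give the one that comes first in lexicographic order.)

length 2: f g has 2 parse trees

Two derivations of f g:
  V0 ⇒ V1 ⇒ f g
  V0 ⇒ V2 ⇒ f g

f g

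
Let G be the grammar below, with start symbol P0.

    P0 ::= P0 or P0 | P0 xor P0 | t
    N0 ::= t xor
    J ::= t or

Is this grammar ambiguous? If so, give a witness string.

Witness: t or t or t

Derivation 1: P0 ⇒ P0 or P0 ⇒ P0 or P0 or P0 ⇒ t or P0 or P0 ⇒ t or t or P0 ⇒ t or t or t
Derivation 2: P0 ⇒ P0 or P0 ⇒ t or P0 ⇒ t or P0 or P0 ⇒ t or t or P0 ⇒ t or t or t

Two distinct leftmost derivations for the same string.

Ambiguous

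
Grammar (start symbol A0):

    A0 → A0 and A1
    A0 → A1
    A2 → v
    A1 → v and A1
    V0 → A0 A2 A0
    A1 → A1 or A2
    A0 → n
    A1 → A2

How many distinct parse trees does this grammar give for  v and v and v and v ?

8

Parse trees for v and v and v and v:
  [A0 [A0 [A1 [A2 v]]] and [A1 v and [A1 v and [A1 [A2 v]]]]]
  [A0 [A0 [A0 [A1 [A2 v]]] and [A1 [A2 v]]] and [A1 v and [A1 [A2 v]]]]
  [A0 [A0 [A1 v and [A1 [A2 v]]]] and [A1 v and [A1 [A2 v]]]]
  [A0 [A0 [A0 [A1 [A2 v]]] and [A1 v and [A1 [A2 v]]]] and [A1 [A2 v]]]
  [A0 [A0 [A0 [A0 [A1 [A2 v]]] and [A1 [A2 v]]] and [A1 [A2 v]]] and [A1 [A2 v]]]
  [A0 [A0 [A0 [A1 v and [A1 [A2 v]]]] and [A1 [A2 v]]] and [A1 [A2 v]]]
  [A0 [A0 [A1 v and [A1 v and [A1 [A2 v]]]]] and [A1 [A2 v]]]
  [A0 [A1 v and [A1 v and [A1 v and [A1 [A2 v]]]]]]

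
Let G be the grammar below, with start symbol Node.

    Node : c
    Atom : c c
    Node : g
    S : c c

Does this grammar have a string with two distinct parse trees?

Unambiguous

Only Node is reachable from Node; ignoring the rest: Each reachable nonterminal has at most one production per leading terminal, and all productions are right-linear; the derivation is determined token-by-token.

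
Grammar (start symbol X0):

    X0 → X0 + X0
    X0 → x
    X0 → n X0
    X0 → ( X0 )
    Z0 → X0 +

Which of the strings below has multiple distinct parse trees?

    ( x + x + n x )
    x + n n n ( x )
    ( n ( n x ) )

( x + x + n x )

( x + x + n x ): 2 trees
x + n n n ( x ): 1 tree
( n ( n x ) ): 1 tree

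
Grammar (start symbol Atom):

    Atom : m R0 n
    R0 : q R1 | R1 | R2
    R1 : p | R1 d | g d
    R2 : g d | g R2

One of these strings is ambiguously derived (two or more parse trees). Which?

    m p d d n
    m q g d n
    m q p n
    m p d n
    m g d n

m p d d n: 1 tree
m q g d n: 1 tree
m q p n: 1 tree
m p d n: 1 tree
m g d n: 2 trees

m g d n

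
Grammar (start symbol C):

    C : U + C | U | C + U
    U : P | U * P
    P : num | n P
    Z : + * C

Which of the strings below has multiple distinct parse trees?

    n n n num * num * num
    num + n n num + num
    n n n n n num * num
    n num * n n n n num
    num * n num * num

n n n num * num * num: 1 tree
num + n n num + num: 4 trees
n n n n n num * num: 1 tree
n num * n n n n num: 1 tree
num * n num * num: 1 tree

num + n n num + num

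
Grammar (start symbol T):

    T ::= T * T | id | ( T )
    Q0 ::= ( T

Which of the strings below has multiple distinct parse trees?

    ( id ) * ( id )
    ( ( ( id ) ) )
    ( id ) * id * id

( id ) * id * id

( id ) * ( id ): 1 tree
( ( ( id ) ) ): 1 tree
( id ) * id * id: 2 trees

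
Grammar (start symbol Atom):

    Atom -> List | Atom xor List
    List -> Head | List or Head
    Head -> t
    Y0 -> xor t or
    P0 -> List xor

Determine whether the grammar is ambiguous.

Only Atom, List, Head are reachable from Atom; ignoring the rest: This is a standard precedence ladder (Atom over List over Head), with each level left-recursive on its own operator ('xor' at Atom, 'or' at List). That structure is LR(1), hence unambiguous.

Unambiguous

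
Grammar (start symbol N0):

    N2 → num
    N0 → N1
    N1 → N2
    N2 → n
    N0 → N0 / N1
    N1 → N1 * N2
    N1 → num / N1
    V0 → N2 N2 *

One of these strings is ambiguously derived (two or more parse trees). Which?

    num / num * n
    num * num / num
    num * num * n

num / num * n: 3 trees
num * num / num: 1 tree
num * num * n: 1 tree

num / num * n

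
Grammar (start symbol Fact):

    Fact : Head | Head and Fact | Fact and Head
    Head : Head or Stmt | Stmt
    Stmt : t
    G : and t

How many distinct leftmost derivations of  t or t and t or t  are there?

2

Parse trees for t or t and t or t:
  [Fact [Head [Head [Stmt t]] or [Stmt t]] and [Fact [Head [Head [Stmt t]] or [Stmt t]]]]
  [Fact [Fact [Head [Head [Stmt t]] or [Stmt t]]] and [Head [Head [Stmt t]] or [Stmt t]]]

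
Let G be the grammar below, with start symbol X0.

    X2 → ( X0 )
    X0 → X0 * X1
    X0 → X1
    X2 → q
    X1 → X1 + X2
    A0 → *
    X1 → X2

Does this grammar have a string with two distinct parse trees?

Only X0, X1, X2 are reachable from X0; ignoring the rest: X0 → X0 * X1 | X1  ;  X1 → X1 + X2 | X2  — a left-associative chain with X2 at the bottom. Each string factors uniquely by precedence.

Unambiguous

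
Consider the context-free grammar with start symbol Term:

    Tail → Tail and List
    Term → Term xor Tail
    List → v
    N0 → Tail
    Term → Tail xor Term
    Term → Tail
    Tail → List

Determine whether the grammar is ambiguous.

Ambiguous

Witness: v xor v

Derivation 1: Term ⇒ Term xor Tail ⇒ Tail xor Tail ⇒ List xor Tail ⇒ v xor Tail ⇒ v xor List ⇒ v xor v
Derivation 2: Term ⇒ Tail xor Term ⇒ List xor Term ⇒ v xor Term ⇒ v xor Tail ⇒ v xor List ⇒ v xor v

Two distinct leftmost derivations for the same string.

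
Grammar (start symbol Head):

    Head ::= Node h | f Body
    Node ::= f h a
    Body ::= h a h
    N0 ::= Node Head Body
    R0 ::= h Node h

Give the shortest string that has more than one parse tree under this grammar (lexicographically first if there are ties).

length 4: f h a h has 2 parse trees

Two derivations of f h a h:
  Head ⇒ Node h ⇒ f h a h
  Head ⇒ f Body ⇒ f h a h

f h a h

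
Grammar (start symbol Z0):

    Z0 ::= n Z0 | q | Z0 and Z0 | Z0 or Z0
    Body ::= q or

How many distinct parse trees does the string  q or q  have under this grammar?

1

Parse trees for q or q:
  [Z0 [Z0 q] or [Z0 q]]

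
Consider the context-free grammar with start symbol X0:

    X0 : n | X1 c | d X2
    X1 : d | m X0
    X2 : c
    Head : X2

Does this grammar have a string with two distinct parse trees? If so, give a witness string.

Witness: d c

Derivation 1: X0 ⇒ X1 c ⇒ d c
Derivation 2: X0 ⇒ d X2 ⇒ d c

Two distinct leftmost derivations for the same string.

Ambiguous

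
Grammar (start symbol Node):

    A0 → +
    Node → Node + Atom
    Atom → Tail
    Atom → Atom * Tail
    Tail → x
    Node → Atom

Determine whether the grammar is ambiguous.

Only Node, Atom, Tail are reachable from Node; ignoring the rest: Node → Node + Atom | Atom  ;  Atom → Atom * Tail | Tail  — a left-associative chain with Tail at the bottom. Each string factors uniquely by precedence.

Unambiguous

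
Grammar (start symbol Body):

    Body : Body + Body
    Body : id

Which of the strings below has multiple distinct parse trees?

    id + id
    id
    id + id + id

id + id + id

id + id: 1 tree
id: 1 tree
id + id + id: 2 trees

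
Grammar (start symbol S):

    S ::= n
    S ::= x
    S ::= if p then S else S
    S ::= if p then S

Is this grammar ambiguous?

Witness: if p then if p then n else n

Derivation 1: S ⇒ if p then S else S ⇒ if p then if p then S else S ⇒ if p then if p then n else S ⇒ if p then if p then n else n
Derivation 2: S ⇒ if p then S ⇒ if p then if p then S else S ⇒ if p then if p then n else S ⇒ if p then if p then n else n

Two distinct leftmost derivations for the same string.

Ambiguous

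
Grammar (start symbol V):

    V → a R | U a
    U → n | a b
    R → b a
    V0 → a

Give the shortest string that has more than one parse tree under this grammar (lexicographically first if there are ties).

a b a

length 2: no string has ≥2 trees
length 3: a b a has 2 parse trees

Two derivations of a b a:
  V ⇒ a R ⇒ a b a
  V ⇒ U a ⇒ a b a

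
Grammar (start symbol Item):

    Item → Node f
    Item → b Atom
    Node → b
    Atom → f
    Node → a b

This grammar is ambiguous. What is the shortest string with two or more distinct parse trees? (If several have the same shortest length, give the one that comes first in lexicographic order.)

b f

length 2: b f has 2 parse trees

Two derivations of b f:
  Item ⇒ Node f ⇒ b f
  Item ⇒ b Atom ⇒ b f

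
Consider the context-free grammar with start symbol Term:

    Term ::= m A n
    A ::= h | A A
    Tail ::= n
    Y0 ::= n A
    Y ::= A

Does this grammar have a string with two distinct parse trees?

Ambiguous

Witness: m h h h n

Derivation 1: Term ⇒ m A n ⇒ m A A n ⇒ m h A n ⇒ m h A A n ⇒ m h h A n ⇒ m h h h n
Derivation 2: Term ⇒ m A n ⇒ m A A n ⇒ m A A A n ⇒ m h A A n ⇒ m h h A n ⇒ m h h h n

Two distinct leftmost derivations for the same string.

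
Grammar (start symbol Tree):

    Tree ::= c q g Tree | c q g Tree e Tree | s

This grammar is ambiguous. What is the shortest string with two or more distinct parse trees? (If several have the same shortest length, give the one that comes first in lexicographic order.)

c q g c q g s e s

length 1: no string has ≥2 trees
length 4: no string has ≥2 trees
length 6: no string has ≥2 trees
length 7: no string has ≥2 trees
length 9: c q g c q g s e s has 2 parse trees

Two derivations of c q g c q g s e s:
  Tree ⇒ c q g Tree ⇒ c q g c q g Tree e Tree ⇒ c q g c q g s e Tree ⇒ c q g c q g s e s
  Tree ⇒ c q g Tree e Tree ⇒ c q g c q g Tree e Tree ⇒ c q g c q g s e Tree ⇒ c q g c q g s e s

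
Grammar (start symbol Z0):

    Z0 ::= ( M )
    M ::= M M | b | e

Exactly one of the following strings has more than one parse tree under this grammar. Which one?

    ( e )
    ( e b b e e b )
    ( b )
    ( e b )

( e ): 1 tree
( e b b e e b ): 42 trees
( b ): 1 tree
( e b ): 1 tree

( e b b e e b )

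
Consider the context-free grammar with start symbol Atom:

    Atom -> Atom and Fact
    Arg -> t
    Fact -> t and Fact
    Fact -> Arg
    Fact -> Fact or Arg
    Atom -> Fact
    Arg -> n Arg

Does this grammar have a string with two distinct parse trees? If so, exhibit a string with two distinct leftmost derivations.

Ambiguous

Witness: t and t

Derivation 1: Atom ⇒ Atom and Fact ⇒ Fact and Fact ⇒ Arg and Fact ⇒ t and Fact ⇒ t and Arg ⇒ t and t
Derivation 2: Atom ⇒ Fact ⇒ t and Fact ⇒ t and Arg ⇒ t and t

Two distinct leftmost derivations for the same string.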